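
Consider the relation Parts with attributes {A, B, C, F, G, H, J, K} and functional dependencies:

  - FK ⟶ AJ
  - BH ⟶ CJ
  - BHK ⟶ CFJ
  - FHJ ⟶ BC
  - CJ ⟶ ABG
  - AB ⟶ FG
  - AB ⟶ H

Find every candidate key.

ABK, BFK, BHK, CFK, CJK, FHK

Attribute K never appears on the right-hand side of any dependency, so K must belong to every candidate key.
{K}⁺ = {K}, which is not all of the schema, so we must add further attributes.
{A, B, K}⁺: AB→FG adds F, G; AB→H adds H; FK→AJ adds J; BH→CJ adds C → {A, B, C, F, G, H, J, K}.
{B, F, K}⁺: FK→AJ adds A, J; AB→FG adds G; AB→H adds H; BH→CJ adds C → {A, B, C, F, G, H, J, K}.
{B, H, K}⁺: BH→CJ adds C, J; BHK→CFJ adds F; CJ→ABG adds A, G → {A, B, C, F, G, H, J, K}.
{C, F, K}⁺: FK→AJ adds A, J; CJ→ABG adds B, G; AB→H adds H → {A, B, C, F, G, H, J, K}.
{C, J, K}⁺: CJ→ABG adds A, B, G; AB→FG adds F; AB→H adds H → {A, B, C, F, G, H, J, K}.
{F, H, K}⁺: FK→AJ adds A, J; FHJ→BC adds B, C; CJ→ABG adds G → {A, B, C, F, G, H, J, K}.
Any other superkey contains one of these as a subset, so there are no further candidate keys.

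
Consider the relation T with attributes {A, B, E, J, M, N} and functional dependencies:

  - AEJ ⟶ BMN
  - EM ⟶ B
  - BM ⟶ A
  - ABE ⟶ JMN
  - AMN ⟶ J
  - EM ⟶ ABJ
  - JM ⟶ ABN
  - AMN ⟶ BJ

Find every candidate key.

EM, ABE, AEJ

{E, M}⁺: EM→B adds B; BM→A adds A; ABE→JMN adds J, N → {A, B, E, J, M, N}.
{A, B, E}⁺: ABE→JMN adds J, M, N → {A, B, E, J, M, N}.
{A, E, J}⁺: AEJ→BMN adds B, M, N → {A, B, E, J, M, N}.
Any other superkey contains one of these as a subset, so there are no further candidate keys.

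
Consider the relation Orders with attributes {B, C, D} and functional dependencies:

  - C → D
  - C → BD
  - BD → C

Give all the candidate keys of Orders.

{C}⁺: C→D adds D; C→BD adds B → {B, C, D}.
{B, D}⁺: BD→C adds C → {B, C, D}. Minimal: {D}⁺ = {D}; {B}⁺ = {B} — none reach the full schema.

{C}, {B, D}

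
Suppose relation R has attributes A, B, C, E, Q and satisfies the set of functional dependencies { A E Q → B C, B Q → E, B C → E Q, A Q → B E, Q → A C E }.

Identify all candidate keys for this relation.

{Q}⁺: Q→ACE adds A, C, E; AEQ→BC adds B → {A, B, C, E, Q}.
{B, C}⁺: BC→EQ adds E, Q; Q→ACE adds A → {A, B, C, E, Q}. Minimal: {C}⁺ = {C}; {B}⁺ = {B} — none reach the full schema.

{Q}, {B, C}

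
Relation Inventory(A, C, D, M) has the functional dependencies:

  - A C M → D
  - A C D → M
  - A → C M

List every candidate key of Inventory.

{A}

{A}⁺: A→CM adds C, M; ACM→D adds D → {A, C, D, M}.
No other minimal superkey exists.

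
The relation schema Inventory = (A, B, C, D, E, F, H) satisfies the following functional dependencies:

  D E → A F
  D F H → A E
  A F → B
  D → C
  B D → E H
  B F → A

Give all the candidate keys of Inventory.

(B, D); (D, E); (A, D, F); (D, F, H)

Attribute D never appears on the right-hand side of any dependency, so D must belong to every candidate key.
{D}⁺ = {C, D}, which is not all of the schema, so we must add further attributes.
{B, D}⁺: D→C adds C; BD→EH adds E, H; DE→AF adds A, F → {A, B, C, D, E, F, H}. Minimal: {D}⁺ = {C, D}; {B}⁺ = {B} — none reach the full schema.
{D, E}⁺: DE→AF adds A, F; AF→B adds B; D→C adds C; BD→EH adds H → {A, B, C, D, E, F, H}. Minimal: {E}⁺ = {E}; {D}⁺ = {C, D} — none reach the full schema.
{A, D, F}⁺: AF→B adds B; D→C adds C; BD→EH adds E, H → {A, B, C, D, E, F, H}. Minimal: {D, F}⁺ = {C, D, F}; {A, F}⁺ = {A, B, F}; {A, D}⁺ = {A, C, D} — none reach the full schema.
{D, F, H}⁺: DFH→AE adds A, E; AF→B adds B; D→C adds C → {A, B, C, D, E, F, H}. Minimal: {F, H}⁺ = {F, H}; {D, H}⁺ = {C, D, H}; {D, F}⁺ = {C, D, F} — none reach the full schema.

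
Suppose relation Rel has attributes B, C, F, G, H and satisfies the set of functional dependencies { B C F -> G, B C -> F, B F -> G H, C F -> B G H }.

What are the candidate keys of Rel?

Attribute C never appears on the right-hand side of any dependency, so C must belong to every candidate key.
{C}⁺ = {C}, which is not all of the schema, so we must add further attributes.
{B, C}⁺: BC→F adds F; BF→GH adds G, H → {B, C, F, G, H}. Minimal: {C}⁺ = {C}; {B}⁺ = {B} — none reach the full schema.
{C, F}⁺: CF→BGH adds B, G, H → {B, C, F, G, H}. Minimal: {F}⁺ = {F}; {C}⁺ = {C} — none reach the full schema.

{B, C}, {C, F}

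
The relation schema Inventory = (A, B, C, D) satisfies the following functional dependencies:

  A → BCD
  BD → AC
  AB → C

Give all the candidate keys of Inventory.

{A}⁺: A→BCD adds B, C, D → {A, B, C, D}.
{B, D}⁺: BD→AC adds A, C → {A, B, C, D}. Minimal: {D}⁺ = {D}; {B}⁺ = {B} — none reach the full schema.

{A}, {B, D}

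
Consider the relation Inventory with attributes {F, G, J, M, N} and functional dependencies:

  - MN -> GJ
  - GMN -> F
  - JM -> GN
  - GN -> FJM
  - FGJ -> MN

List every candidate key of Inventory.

{G, N}⁺: GN→FJM adds F, J, M → {F, G, J, M, N}. Minimal: {N}⁺ = {N}; {G}⁺ = {G} — none reach the full schema.
{J, M}⁺: JM→GN adds G, N; GN→FJM adds F → {F, G, J, M, N}. Minimal: {M}⁺ = {M}; {J}⁺ = {J} — none reach the full schema.
{M, N}⁺: MN→GJ adds G, J; GMN→F adds F → {F, G, J, M, N}. Minimal: {N}⁺ = {N}; {M}⁺ = {M} — none reach the full schema.
{F, G, J}⁺: FGJ→MN adds M, N → {F, G, J, M, N}. Minimal: {G, J}⁺ = {G, J}; {F, J}⁺ = {F, J}; {F, G}⁺ = {F, G} — none reach the full schema.
Any other superkey contains one of these as a subset, so there are no further candidate keys.

{G, N}, {J, M}, {M, N}, {F, G, J}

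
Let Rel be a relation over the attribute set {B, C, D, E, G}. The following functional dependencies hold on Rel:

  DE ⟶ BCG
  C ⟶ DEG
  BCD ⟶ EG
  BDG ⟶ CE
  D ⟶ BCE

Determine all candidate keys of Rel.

{C}⁺: C→DEG adds D, E, G; D→BCE adds B → {B, C, D, E, G}.
{D}⁺: D→BCE adds B, C, E; DE→BCG adds G → {B, C, D, E, G}.

{C}, {D}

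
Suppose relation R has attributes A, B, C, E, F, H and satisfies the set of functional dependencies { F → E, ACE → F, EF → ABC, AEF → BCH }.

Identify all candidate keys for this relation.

F, ACE

{F}⁺: F→E adds E; EF→ABC adds A, B, C; AEF→BCH adds H → {A, B, C, E, F, H}.
{A, C, E}⁺: ACE→F adds F; EF→ABC adds B; AEF→BCH adds H → {A, B, C, E, F, H}. Minimal: {C, E}⁺ = {C, E}; {A, E}⁺ = {A, E}; {A, C}⁺ = {A, C} — none reach the full schema.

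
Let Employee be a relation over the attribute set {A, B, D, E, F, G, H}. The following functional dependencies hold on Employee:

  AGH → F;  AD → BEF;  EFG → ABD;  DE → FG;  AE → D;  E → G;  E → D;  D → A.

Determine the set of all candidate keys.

(D, H), (E, H)

Attribute H never appears on the right-hand side of any dependency, so H must belong to every candidate key.
{H}⁺ = {H}, which is not all of the schema, so we must add further attributes.
{D, H}⁺: D→A adds A; AD→BEF adds B, E, F; DE→FG adds G → {A, B, D, E, F, G, H}. Minimal: {H}⁺ = {H}; {D}⁺ = {A, B, D, E, F, G} — none reach the full schema.
{E, H}⁺: E→G adds G; E→D adds D; D→A adds A; AGH→F adds F; AD→BEF adds B → {A, B, D, E, F, G, H}. Minimal: {H}⁺ = {H}; {E}⁺ = {A, B, D, E, F, G} — none reach the full schema.
Any other superkey contains one of these as a subset, so there are no further candidate keys.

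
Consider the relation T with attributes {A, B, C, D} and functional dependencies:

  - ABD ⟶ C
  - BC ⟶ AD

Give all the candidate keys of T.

Attribute B never appears on the right-hand side of any dependency, so B must belong to every candidate key.
{B}⁺ = {B}, which is not all of the schema, so we must add further attributes.
{B, C}⁺: BC→AD adds A, D → {A, B, C, D}. Minimal: {C}⁺ = {C}; {B}⁺ = {B} — none reach the full schema.
{A, B, D}⁺: ABD→C adds C → {A, B, C, D}. Minimal: {B, D}⁺ = {B, D}; {A, D}⁺ = {A, D}; {A, B}⁺ = {A, B} — none reach the full schema.
Any other superkey contains one of these as a subset, so there are no further candidate keys.

(B, C), (A, B, D)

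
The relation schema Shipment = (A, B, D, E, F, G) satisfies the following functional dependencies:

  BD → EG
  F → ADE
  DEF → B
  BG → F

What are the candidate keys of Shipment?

{F}⁺: F→ADE adds A, D, E; DEF→B adds B; BD→EG adds G → {A, B, D, E, F, G}.
{B, D}⁺: BD→EG adds E, G; BG→F adds F; F→ADE adds A → {A, B, D, E, F, G}.
{B, G}⁺: BG→F adds F; F→ADE adds A, D, E → {A, B, D, E, F, G}.

F, BD, BG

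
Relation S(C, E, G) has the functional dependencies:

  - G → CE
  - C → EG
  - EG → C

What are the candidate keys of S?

(C); (G)

{C}⁺: C→EG adds E, G → {C, E, G}.
{G}⁺: G→CE adds C, E → {C, E, G}.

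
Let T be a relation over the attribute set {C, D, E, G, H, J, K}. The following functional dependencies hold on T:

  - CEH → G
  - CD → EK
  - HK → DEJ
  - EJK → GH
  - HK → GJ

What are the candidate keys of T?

Attribute C never appears on the right-hand side of any dependency, so C must belong to every candidate key.
{C}⁺ = {C}, which is not all of the schema, so we must add further attributes.
{C, D, H}⁺: CD→EK adds E, K; HK→DEJ adds J; EJK→GH adds G → {C, D, E, G, H, J, K}. Minimal: {D, H}⁺ = {D, H}; {C, H}⁺ = {C, H}; {C, D}⁺ = {C, D, E, K} — none reach the full schema.
{C, D, J}⁺: CD→EK adds E, K; EJK→GH adds G, H → {C, D, E, G, H, J, K}. Minimal: {D, J}⁺ = {D, J}; {C, J}⁺ = {C, J}; {C, D}⁺ = {C, D, E, K} — none reach the full schema.
{C, H, K}⁺: HK→DEJ adds D, E, J; EJK→GH adds G → {C, D, E, G, H, J, K}. Minimal: {H, K}⁺ = {D, E, G, H, J, K}; {C, K}⁺ = {C, K}; {C, H}⁺ = {C, H} — none reach the full schema.
{C, E, J, K}⁺: EJK→GH adds G, H; HK→DEJ adds D → {C, D, E, G, H, J, K}. Minimal: {E, J, K}⁺ = {D, E, G, H, J, K}; {C, J, K}⁺ = {C, J, K}; {C, E, K}⁺ = {C, E, K}; … — none reach the full schema.

{C, D, H}, {C, D, J}, {C, H, K}, {C, E, J, K}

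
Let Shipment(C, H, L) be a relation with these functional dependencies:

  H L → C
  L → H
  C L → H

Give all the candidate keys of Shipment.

{L}

{L}⁺: L→H adds H; HL→C adds C → {C, H, L}.
No other minimal superkey exists.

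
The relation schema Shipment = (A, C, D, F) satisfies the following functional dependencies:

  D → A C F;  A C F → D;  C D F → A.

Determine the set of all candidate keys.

{D}⁺: D→ACF adds A, C, F → {A, C, D, F}.
{A, C, F}⁺: ACF→D adds D → {A, C, D, F}.
Any other superkey contains one of these as a subset, so there are no further candidate keys.

D, ACF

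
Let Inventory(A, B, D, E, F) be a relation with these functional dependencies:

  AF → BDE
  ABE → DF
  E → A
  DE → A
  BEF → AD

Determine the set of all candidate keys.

{A, F}, {B, E}, {E, F}

{A, F}⁺: AF→BDE adds B, D, E → {A, B, D, E, F}.
{B, E}⁺: E→A adds A; ABE→DF adds D, F → {A, B, D, E, F}.
{E, F}⁺: E→A adds A; AF→BDE adds B, D → {A, B, D, E, F}.
Any other superkey contains one of these as a subset, so there are no further candidate keys.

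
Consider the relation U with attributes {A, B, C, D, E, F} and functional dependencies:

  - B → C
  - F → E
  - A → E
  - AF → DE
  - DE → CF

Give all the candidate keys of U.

Attributes A, B never appear on any right-hand side, so every candidate key must contain {A, B}.
{A, B}⁺ = {A, B, C, E}, which is not all of the schema, so we must add further attributes.
{A, B, D}⁺: B→C adds C; A→E adds E; DE→CF adds F → {A, B, C, D, E, F}. Minimal: {B, D}⁺ = {B, C, D}; {A, D}⁺ = {A, C, D, E, F}; {A, B}⁺ = {A, B, C, E} — none reach the full schema.
{A, B, F}⁺: B→C adds C; F→E adds E; AF→DE adds D → {A, B, C, D, E, F}. Minimal: {B, F}⁺ = {B, C, E, F}; {A, F}⁺ = {A, C, D, E, F}; {A, B}⁺ = {A, B, C, E} — none reach the full schema.
Any other superkey contains one of these as a subset, so there are no further candidate keys.

{A, B, D}, {A, B, F}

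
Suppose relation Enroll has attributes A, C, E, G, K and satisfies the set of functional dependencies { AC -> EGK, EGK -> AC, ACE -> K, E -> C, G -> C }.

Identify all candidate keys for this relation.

{A, C}, {A, E}, {A, G}, {E, G, K}

{A, C}⁺: AC→EGK adds E, G, K → {A, C, E, G, K}.
{A, E}⁺: E→C adds C; AC→EGK adds G, K → {A, C, E, G, K}.
{A, G}⁺: G→C adds C; AC→EGK adds E, K → {A, C, E, G, K}.
{E, G, K}⁺: EGK→AC adds A, C → {A, C, E, G, K}.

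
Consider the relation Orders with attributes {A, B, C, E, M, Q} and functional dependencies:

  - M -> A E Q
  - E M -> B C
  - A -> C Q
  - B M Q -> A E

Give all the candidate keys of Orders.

Attribute M never appears on the right-hand side of any dependency, so M must belong to every candidate key.
{M}⁺ = {A, B, C, E, M, Q}, which is all of the schema, so {M} is the only candidate key.

{M}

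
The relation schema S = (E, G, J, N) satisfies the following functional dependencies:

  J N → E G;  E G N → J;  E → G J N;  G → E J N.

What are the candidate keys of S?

{E}, {G}, {J, N}

{E}⁺: E→GJN adds G, J, N → {E, G, J, N}.
{G}⁺: G→EJN adds E, J, N → {E, G, J, N}.
{J, N}⁺: JN→EG adds E, G → {E, G, J, N}.
Any other superkey contains one of these as a subset, so there are no further candidate keys.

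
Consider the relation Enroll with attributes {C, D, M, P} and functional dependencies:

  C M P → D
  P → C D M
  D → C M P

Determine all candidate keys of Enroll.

{D}, {P}

{D}⁺: D→CMP adds C, M, P → {C, D, M, P}.
{P}⁺: P→CDM adds C, D, M → {C, D, M, P}.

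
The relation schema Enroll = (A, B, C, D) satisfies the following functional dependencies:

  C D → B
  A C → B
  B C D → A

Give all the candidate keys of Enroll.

CD

Attributes C, D never appear on any right-hand side, so every candidate key must contain {C, D}.
{C, D}⁺ = {A, B, C, D}, which is all of the schema, so {C, D} is the only candidate key.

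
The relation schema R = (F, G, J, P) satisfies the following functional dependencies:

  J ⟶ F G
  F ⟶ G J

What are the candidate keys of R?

{F, P}⁺: F→GJ adds G, J → {F, G, J, P}. Minimal: {P}⁺ = {P}; {F}⁺ = {F, G, J} — none reach the full schema.
{J, P}⁺: J→FG adds F, G → {F, G, J, P}. Minimal: {P}⁺ = {P}; {J}⁺ = {F, G, J} — none reach the full schema.
Any other superkey contains one of these as a subset, so there are no further candidate keys.

FP; JP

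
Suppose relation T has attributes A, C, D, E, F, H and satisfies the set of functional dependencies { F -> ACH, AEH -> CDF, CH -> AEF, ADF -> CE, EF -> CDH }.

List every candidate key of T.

F, CH, AEH

{F}⁺: F→ACH adds A, C, H; CH→AEF adds E; EF→CDH adds D → {A, C, D, E, F, H}.
{C, H}⁺: CH→AEF adds A, E, F; EF→CDH adds D → {A, C, D, E, F, H}.
{A, E, H}⁺: AEH→CDF adds C, D, F → {A, C, D, E, F, H}.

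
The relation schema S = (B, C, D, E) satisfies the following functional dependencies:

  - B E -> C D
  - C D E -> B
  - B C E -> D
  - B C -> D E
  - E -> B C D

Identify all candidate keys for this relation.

{E}, {B, C}

{E}⁺: E→BCD adds B, C, D → {B, C, D, E}.
{B, C}⁺: BC→DE adds D, E → {B, C, D, E}.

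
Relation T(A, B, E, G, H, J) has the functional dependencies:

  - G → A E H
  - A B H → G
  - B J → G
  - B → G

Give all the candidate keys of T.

{B, J}

{B, J}⁺: BJ→G adds G; G→AEH adds A, E, H → {A, B, E, G, H, J}. Minimal: {J}⁺ = {J}; {B}⁺ = {A, B, E, G, H} — none reach the full schema.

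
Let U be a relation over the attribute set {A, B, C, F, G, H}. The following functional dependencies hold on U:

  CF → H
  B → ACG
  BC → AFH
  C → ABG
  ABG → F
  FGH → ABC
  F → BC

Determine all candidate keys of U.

(B); (C); (F)

{B}⁺: B→ACG adds A, C, G; BC→AFH adds F, H → {A, B, C, F, G, H}.
{C}⁺: C→ABG adds A, B, G; ABG→F adds F; CF→H adds H → {A, B, C, F, G, H}.
{F}⁺: F→BC adds B, C; CF→H adds H; B→ACG adds A, G → {A, B, C, F, G, H}.
Any other superkey contains one of these as a subset, so there are no further candidate keys.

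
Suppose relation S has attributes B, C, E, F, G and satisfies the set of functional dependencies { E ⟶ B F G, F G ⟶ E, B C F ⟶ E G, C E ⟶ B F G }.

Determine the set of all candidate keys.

(C, E), (B, C, F), (C, F, G)

Attribute C never appears on the right-hand side of any dependency, so C must belong to every candidate key.
{C}⁺ = {C}, which is not all of the schema, so we must add further attributes.
{C, E}⁺: E→BFG adds B, F, G → {B, C, E, F, G}. Minimal: {E}⁺ = {B, E, F, G}; {C}⁺ = {C} — none reach the full schema.
{B, C, F}⁺: BCF→EG adds E, G → {B, C, E, F, G}. Minimal: {C, F}⁺ = {C, F}; {B, F}⁺ = {B, F}; {B, C}⁺ = {B, C} — none reach the full schema.
{C, F, G}⁺: FG→E adds E; CE→BFG adds B → {B, C, E, F, G}. Minimal: {F, G}⁺ = {B, E, F, G}; {C, G}⁺ = {C, G}; {C, F}⁺ = {C, F} — none reach the full schema.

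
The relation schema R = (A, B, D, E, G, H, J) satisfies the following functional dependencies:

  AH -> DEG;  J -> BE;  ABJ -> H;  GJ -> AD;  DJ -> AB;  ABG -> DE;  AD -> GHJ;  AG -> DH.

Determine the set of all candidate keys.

{A, D}, {A, G}, {A, H}, {A, J}, {D, J}, {G, J}

{A, D}⁺: AD→GHJ adds G, H, J; AH→DEG adds E; J→BE adds B → {A, B, D, E, G, H, J}. Minimal: {D}⁺ = {D}; {A}⁺ = {A} — none reach the full schema.
{A, G}⁺: AG→DH adds D, H; AH→DEG adds E; AD→GHJ adds J; J→BE adds B → {A, B, D, E, G, H, J}. Minimal: {G}⁺ = {G}; {A}⁺ = {A} — none reach the full schema.
{A, H}⁺: AH→DEG adds D, E, G; AD→GHJ adds J; J→BE adds B → {A, B, D, E, G, H, J}. Minimal: {H}⁺ = {H}; {A}⁺ = {A} — none reach the full schema.
{A, J}⁺: J→BE adds B, E; ABJ→H adds H; AH→DEG adds D, G → {A, B, D, E, G, H, J}. Minimal: {J}⁺ = {B, E, J}; {A}⁺ = {A} — none reach the full schema.
{D, J}⁺: J→BE adds B, E; DJ→AB adds A; AD→GHJ adds G, H → {A, B, D, E, G, H, J}. Minimal: {J}⁺ = {B, E, J}; {D}⁺ = {D} — none reach the full schema.
{G, J}⁺: J→BE adds B, E; GJ→AD adds A, D; AD→GHJ adds H → {A, B, D, E, G, H, J}. Minimal: {J}⁺ = {B, E, J}; {G}⁺ = {G} — none reach the full schema.
Any other superkey contains one of these as a subset, so there are no further candidate keys.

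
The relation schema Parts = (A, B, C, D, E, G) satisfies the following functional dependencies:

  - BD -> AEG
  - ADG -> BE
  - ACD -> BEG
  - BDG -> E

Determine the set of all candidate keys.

Attributes C, D never appear on any right-hand side, so every candidate key must contain {C, D}.
{C, D}⁺ = {C, D}, which is not all of the schema, so we must add further attributes.
{A, C, D}⁺: ACD→BEG adds B, E, G → {A, B, C, D, E, G}. Minimal: {C, D}⁺ = {C, D}; {A, D}⁺ = {A, D}; {A, C}⁺ = {A, C} — none reach the full schema.
{B, C, D}⁺: BD→AEG adds A, E, G → {A, B, C, D, E, G}. Minimal: {C, D}⁺ = {C, D}; {B, D}⁺ = {A, B, D, E, G}; {B, C}⁺ = {B, C} — none reach the full schema.

(A, C, D); (B, C, D)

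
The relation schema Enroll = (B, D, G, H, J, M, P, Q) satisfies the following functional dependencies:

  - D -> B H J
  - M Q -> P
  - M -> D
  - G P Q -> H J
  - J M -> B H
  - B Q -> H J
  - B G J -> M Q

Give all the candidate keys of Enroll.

{D, G}⁺: D→BHJ adds B, H, J; BGJ→MQ adds M, Q; MQ→P adds P → {B, D, G, H, J, M, P, Q}. Minimal: {G}⁺ = {G}; {D}⁺ = {B, D, H, J} — none reach the full schema.
{G, M}⁺: M→D adds D; D→BHJ adds B, H, J; BGJ→MQ adds Q; MQ→P adds P → {B, D, G, H, J, M, P, Q}. Minimal: {M}⁺ = {B, D, H, J, M}; {G}⁺ = {G} — none reach the full schema.
{B, G, J}⁺: BGJ→MQ adds M, Q; MQ→P adds P; M→D adds D; GPQ→HJ adds H → {B, D, G, H, J, M, P, Q}. Minimal: {G, J}⁺ = {G, J}; {B, J}⁺ = {B, J}; {B, G}⁺ = {B, G} — none reach the full schema.
{B, G, Q}⁺: BQ→HJ adds H, J; BGJ→MQ adds M; MQ→P adds P; M→D adds D → {B, D, G, H, J, M, P, Q}. Minimal: {G, Q}⁺ = {G, Q}; {B, Q}⁺ = {B, H, J, Q}; {B, G}⁺ = {B, G} — none reach the full schema.
Any other superkey contains one of these as a subset, so there are no further candidate keys.

{D, G}; {G, M}; {B, G, J}; {B, G, Q}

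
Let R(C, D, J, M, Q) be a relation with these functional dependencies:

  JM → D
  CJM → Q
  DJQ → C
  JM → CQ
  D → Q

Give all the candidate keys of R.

{J, M}⁺: JM→D adds D; JM→CQ adds C, Q → {C, D, J, M, Q}.

{J, M}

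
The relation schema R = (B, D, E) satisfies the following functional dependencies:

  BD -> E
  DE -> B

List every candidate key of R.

{B, D}⁺: BD→E adds E → {B, D, E}. Minimal: {D}⁺ = {D}; {B}⁺ = {B} — none reach the full schema.
{D, E}⁺: DE→B adds B → {B, D, E}. Minimal: {E}⁺ = {E}; {D}⁺ = {D} — none reach the full schema.

BD; DE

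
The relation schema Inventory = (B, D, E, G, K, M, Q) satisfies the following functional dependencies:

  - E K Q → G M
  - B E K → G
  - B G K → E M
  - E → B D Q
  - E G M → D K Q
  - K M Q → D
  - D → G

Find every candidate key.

{E, K}⁺: E→BDQ adds B, D, Q; D→G adds G; EKQ→GM adds M → {B, D, E, G, K, M, Q}. Minimal: {K}⁺ = {K}; {E}⁺ = {B, D, E, G, Q} — none reach the full schema.
{E, M}⁺: E→BDQ adds B, D, Q; D→G adds G; EGM→DKQ adds K → {B, D, E, G, K, M, Q}. Minimal: {M}⁺ = {M}; {E}⁺ = {B, D, E, G, Q} — none reach the full schema.
{B, D, K}⁺: D→G adds G; BGK→EM adds E, M; E→BDQ adds Q → {B, D, E, G, K, M, Q}. Minimal: {D, K}⁺ = {D, G, K}; {B, K}⁺ = {B, K}; {B, D}⁺ = {B, D, G} — none reach the full schema.
{B, G, K}⁺: BGK→EM adds E, M; E→BDQ adds D, Q → {B, D, E, G, K, M, Q}. Minimal: {G, K}⁺ = {G, K}; {B, K}⁺ = {B, K}; {B, G}⁺ = {B, G} — none reach the full schema.
{B, K, M, Q}⁺: KMQ→D adds D; D→G adds G; BGK→EM adds E → {B, D, E, G, K, M, Q}. Minimal: {K, M, Q}⁺ = {D, G, K, M, Q}; {B, M, Q}⁺ = {B, M, Q}; {B, K, Q}⁺ = {B, K, Q}; … — none reach the full schema.
Any other superkey contains one of these as a subset, so there are no further candidate keys.

{E, K}, {E, M}, {B, D, K}, {B, G, K}, {B, K, M, Q}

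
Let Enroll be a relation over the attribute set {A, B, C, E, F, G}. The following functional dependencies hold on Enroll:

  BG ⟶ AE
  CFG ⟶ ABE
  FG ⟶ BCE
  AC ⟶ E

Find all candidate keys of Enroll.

Attributes F, G never appear on any right-hand side, so every candidate key must contain {F, G}.
{F, G}⁺ = {A, B, C, E, F, G}, which is all of the schema, so {F, G} is the only candidate key.

FG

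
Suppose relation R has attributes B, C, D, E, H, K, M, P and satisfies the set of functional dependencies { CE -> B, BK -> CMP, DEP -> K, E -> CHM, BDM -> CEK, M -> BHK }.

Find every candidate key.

Attribute D never appears on the right-hand side of any dependency, so D must belong to every candidate key.
{D}⁺ = {D}, which is not all of the schema, so we must add further attributes.
{D, E}⁺: E→CHM adds C, H, M; M→BHK adds B, K; BK→CMP adds P → {B, C, D, E, H, K, M, P}. Minimal: {E}⁺ = {B, C, E, H, K, M, P}; {D}⁺ = {D} — none reach the full schema.
{D, M}⁺: M→BHK adds B, H, K; BK→CMP adds C, P; BDM→CEK adds E → {B, C, D, E, H, K, M, P}. Minimal: {M}⁺ = {B, C, H, K, M, P}; {D}⁺ = {D} — none reach the full schema.
{B, D, K}⁺: BK→CMP adds C, M, P; BDM→CEK adds E; M→BHK adds H → {B, C, D, E, H, K, M, P}. Minimal: {D, K}⁺ = {D, K}; {B, K}⁺ = {B, C, H, K, M, P}; {B, D}⁺ = {B, D} — none reach the full schema.

(D, E), (D, M), (B, D, K)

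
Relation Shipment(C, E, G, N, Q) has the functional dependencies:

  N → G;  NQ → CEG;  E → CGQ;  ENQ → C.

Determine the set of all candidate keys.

{E, N}, {N, Q}

Attribute N never appears on the right-hand side of any dependency, so N must belong to every candidate key.
{N}⁺ = {G, N}, which is not all of the schema, so we must add further attributes.
{E, N}⁺: N→G adds G; E→CGQ adds C, Q → {C, E, G, N, Q}. Minimal: {N}⁺ = {G, N}; {E}⁺ = {C, E, G, Q} — none reach the full schema.
{N, Q}⁺: N→G adds G; NQ→CEG adds C, E → {C, E, G, N, Q}. Minimal: {Q}⁺ = {Q}; {N}⁺ = {G, N} — none reach the full schema.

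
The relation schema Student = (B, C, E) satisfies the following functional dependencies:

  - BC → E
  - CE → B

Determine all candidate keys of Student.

Attribute C never appears on the right-hand side of any dependency, so C must belong to every candidate key.
{C}⁺ = {C}, which is not all of the schema, so we must add further attributes.
{B, C}⁺: BC→E adds E → {B, C, E}. Minimal: {C}⁺ = {C}; {B}⁺ = {B} — none reach the full schema.
{C, E}⁺: CE→B adds B → {B, C, E}. Minimal: {E}⁺ = {E}; {C}⁺ = {C} — none reach the full schema.

{B, C}, {C, E}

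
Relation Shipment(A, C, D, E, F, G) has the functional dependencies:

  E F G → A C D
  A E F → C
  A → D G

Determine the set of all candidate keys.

AEF, EFG

Attributes E, F never appear on any right-hand side, so every candidate key must contain {E, F}.
{E, F}⁺ = {E, F}, which is not all of the schema, so we must add further attributes.
{A, E, F}⁺: AEF→C adds C; A→DG adds D, G → {A, C, D, E, F, G}. Minimal: {E, F}⁺ = {E, F}; {A, F}⁺ = {A, D, F, G}; {A, E}⁺ = {A, D, E, G} — none reach the full schema.
{E, F, G}⁺: EFG→ACD adds A, C, D → {A, C, D, E, F, G}. Minimal: {F, G}⁺ = {F, G}; {E, G}⁺ = {E, G}; {E, F}⁺ = {E, F} — none reach the full schema.
Any other superkey contains one of these as a subset, so there are no further candidate keys.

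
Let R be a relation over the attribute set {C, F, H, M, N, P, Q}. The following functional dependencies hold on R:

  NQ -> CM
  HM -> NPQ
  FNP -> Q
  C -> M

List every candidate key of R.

{C, F, H}; {F, H, M}; {F, H, N, P}; {F, H, N, Q}

{C, F, H}⁺: C→M adds M; HM→NPQ adds N, P, Q → {C, F, H, M, N, P, Q}.
{F, H, M}⁺: HM→NPQ adds N, P, Q; NQ→CM adds C → {C, F, H, M, N, P, Q}.
{F, H, N, P}⁺: FNP→Q adds Q; NQ→CM adds C, M → {C, F, H, M, N, P, Q}.
{F, H, N, Q}⁺: NQ→CM adds C, M; HM→NPQ adds P → {C, F, H, M, N, P, Q}.
Any other superkey contains one of these as a subset, so there are no further candidate keys.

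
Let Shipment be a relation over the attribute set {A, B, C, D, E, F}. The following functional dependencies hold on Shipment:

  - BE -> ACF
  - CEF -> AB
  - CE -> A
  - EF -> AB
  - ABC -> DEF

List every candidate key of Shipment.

{B, E}⁺: BE→ACF adds A, C, F; ABC→DEF adds D → {A, B, C, D, E, F}. Minimal: {E}⁺ = {E}; {B}⁺ = {B} — none reach the full schema.
{E, F}⁺: EF→AB adds A, B; BE→ACF adds C; ABC→DEF adds D → {A, B, C, D, E, F}. Minimal: {F}⁺ = {F}; {E}⁺ = {E} — none reach the full schema.
{A, B, C}⁺: ABC→DEF adds D, E, F → {A, B, C, D, E, F}. Minimal: {B, C}⁺ = {B, C}; {A, C}⁺ = {A, C}; {A, B}⁺ = {A, B} — none reach the full schema.
Any other superkey contains one of these as a subset, so there are no further candidate keys.

BE, EF, ABC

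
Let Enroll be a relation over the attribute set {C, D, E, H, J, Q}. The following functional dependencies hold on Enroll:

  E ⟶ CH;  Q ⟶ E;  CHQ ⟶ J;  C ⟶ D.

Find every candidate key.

{Q}

Attribute Q never appears on the right-hand side of any dependency, so Q must belong to every candidate key.
{Q}⁺ = {C, D, E, H, J, Q}, which is all of the schema, so {Q} is the only candidate key.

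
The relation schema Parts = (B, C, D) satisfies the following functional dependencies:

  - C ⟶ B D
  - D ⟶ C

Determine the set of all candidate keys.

{C}⁺: C→BD adds B, D → {B, C, D}.
{D}⁺: D→C adds C; C→BD adds B → {B, C, D}.
Any other superkey contains one of these as a subset, so there are no further candidate keys.

{C}, {D}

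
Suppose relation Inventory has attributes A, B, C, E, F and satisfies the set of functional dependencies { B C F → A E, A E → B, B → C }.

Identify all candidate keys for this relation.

{B, F}, {A, E, F}

Attribute F never appears on the right-hand side of any dependency, so F must belong to every candidate key.
{F}⁺ = {F}, which is not all of the schema, so we must add further attributes.
{B, F}⁺: B→C adds C; BCF→AE adds A, E → {A, B, C, E, F}. Minimal: {F}⁺ = {F}; {B}⁺ = {B, C} — none reach the full schema.
{A, E, F}⁺: AE→B adds B; B→C adds C → {A, B, C, E, F}. Minimal: {E, F}⁺ = {E, F}; {A, F}⁺ = {A, F}; {A, E}⁺ = {A, B, C, E} — none reach the full schema.
Any other superkey contains one of these as a subset, so there are no further candidate keys.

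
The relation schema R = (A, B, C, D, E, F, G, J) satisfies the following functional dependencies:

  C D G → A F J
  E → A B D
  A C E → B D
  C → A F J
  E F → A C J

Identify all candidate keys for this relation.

(C, E, G), (E, F, G)

Attributes E, G never appear on any right-hand side, so every candidate key must contain {E, G}.
{E, G}⁺ = {A, B, D, E, G}, which is not all of the schema, so we must add further attributes.
{C, E, G}⁺: E→ABD adds A, B, D; C→AFJ adds F, J → {A, B, C, D, E, F, G, J}. Minimal: {E, G}⁺ = {A, B, D, E, G}; {C, G}⁺ = {A, C, F, G, J}; {C, E}⁺ = {A, B, C, D, E, F, J} — none reach the full schema.
{E, F, G}⁺: E→ABD adds A, B, D; EF→ACJ adds C, J → {A, B, C, D, E, F, G, J}. Minimal: {F, G}⁺ = {F, G}; {E, G}⁺ = {A, B, D, E, G}; {E, F}⁺ = {A, B, C, D, E, F, J} — none reach the full schema.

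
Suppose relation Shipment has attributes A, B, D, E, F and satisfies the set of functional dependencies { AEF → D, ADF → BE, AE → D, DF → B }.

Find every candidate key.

{A, D, F}; {A, E, F}

Attributes A, F never appear on any right-hand side, so every candidate key must contain {A, F}.
{A, F}⁺ = {A, F}, which is not all of the schema, so we must add further attributes.
{A, D, F}⁺: ADF→BE adds B, E → {A, B, D, E, F}.
{A, E, F}⁺: AEF→D adds D; ADF→BE adds B → {A, B, D, E, F}.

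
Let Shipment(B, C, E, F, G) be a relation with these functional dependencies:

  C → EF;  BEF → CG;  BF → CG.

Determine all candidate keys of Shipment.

{B, C}⁺: C→EF adds E, F; BEF→CG adds G → {B, C, E, F, G}. Minimal: {C}⁺ = {C, E, F}; {B}⁺ = {B} — none reach the full schema.
{B, F}⁺: BF→CG adds C, G; C→EF adds E → {B, C, E, F, G}. Minimal: {F}⁺ = {F}; {B}⁺ = {B} — none reach the full schema.

{B, C}, {B, F}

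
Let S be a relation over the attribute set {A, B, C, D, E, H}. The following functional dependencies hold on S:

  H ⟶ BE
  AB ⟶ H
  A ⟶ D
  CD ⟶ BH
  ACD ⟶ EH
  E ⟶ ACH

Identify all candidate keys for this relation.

{E}; {H}; {A, B}; {A, C}; {C, D}

{E}⁺: E→ACH adds A, C, H; H→BE adds B; A→D adds D → {A, B, C, D, E, H}.
{H}⁺: H→BE adds B, E; E→ACH adds A, C; A→D adds D → {A, B, C, D, E, H}.
{A, B}⁺: AB→H adds H; A→D adds D; H→BE adds E; E→ACH adds C → {A, B, C, D, E, H}.
{A, C}⁺: A→D adds D; CD→BH adds B, H; ACD→EH adds E → {A, B, C, D, E, H}.
{C, D}⁺: CD→BH adds B, H; H→BE adds E; E→ACH adds A → {A, B, C, D, E, H}.
Any other superkey contains one of these as a subset, so there are no further candidate keys.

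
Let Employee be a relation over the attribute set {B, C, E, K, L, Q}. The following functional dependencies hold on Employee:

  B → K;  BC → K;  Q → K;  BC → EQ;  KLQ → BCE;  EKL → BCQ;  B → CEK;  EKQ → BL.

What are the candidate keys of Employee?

(B), (E, Q), (L, Q), (E, K, L)

{B}⁺: B→K adds K; B→CEK adds C, E; BC→EQ adds Q; EKQ→BL adds L → {B, C, E, K, L, Q}.
{E, Q}⁺: Q→K adds K; EKQ→BL adds B, L; KLQ→BCE adds C → {B, C, E, K, L, Q}. Minimal: {Q}⁺ = {K, Q}; {E}⁺ = {E} — none reach the full schema.
{L, Q}⁺: Q→K adds K; KLQ→BCE adds B, C, E → {B, C, E, K, L, Q}. Minimal: {Q}⁺ = {K, Q}; {L}⁺ = {L} — none reach the full schema.
{E, K, L}⁺: EKL→BCQ adds B, C, Q → {B, C, E, K, L, Q}. Minimal: {K, L}⁺ = {K, L}; {E, L}⁺ = {E, L}; {E, K}⁺ = {E, K} — none reach the full schema.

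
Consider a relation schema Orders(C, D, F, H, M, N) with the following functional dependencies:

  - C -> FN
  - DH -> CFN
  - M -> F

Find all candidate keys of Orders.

{D, H, M}

Attributes D, H, M never appear on any right-hand side, so every candidate key must contain {D, H, M}.
{D, H, M}⁺ = {C, D, F, H, M, N}, which is all of the schema, so {D, H, M} is the only candidate key.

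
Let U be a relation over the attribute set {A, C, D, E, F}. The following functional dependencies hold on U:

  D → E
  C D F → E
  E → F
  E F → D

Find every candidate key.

Attributes A, C never appear on any right-hand side, so every candidate key must contain {A, C}.
{A, C}⁺ = {A, C}, which is not all of the schema, so we must add further attributes.
{A, C, D}⁺: D→E adds E; E→F adds F → {A, C, D, E, F}.
{A, C, E}⁺: E→F adds F; EF→D adds D → {A, C, D, E, F}.
Any other superkey contains one of these as a subset, so there are no further candidate keys.

(A, C, D), (A, C, E)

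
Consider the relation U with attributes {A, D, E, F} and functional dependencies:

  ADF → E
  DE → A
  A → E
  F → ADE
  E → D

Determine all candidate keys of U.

Attribute F never appears on the right-hand side of any dependency, so F must belong to every candidate key.
{F}⁺ = {A, D, E, F}, which is all of the schema, so {F} is the only candidate key.

{F}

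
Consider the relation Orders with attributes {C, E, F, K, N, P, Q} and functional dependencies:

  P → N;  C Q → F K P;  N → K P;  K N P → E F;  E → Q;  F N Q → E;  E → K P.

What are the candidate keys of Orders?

Attribute C never appears on the right-hand side of any dependency, so C must belong to every candidate key.
{C}⁺ = {C}, which is not all of the schema, so we must add further attributes.
{C, E}⁺: E→Q adds Q; E→KP adds K, P; P→N adds N; CQ→FKP adds F → {C, E, F, K, N, P, Q}.
{C, N}⁺: N→KP adds K, P; KNP→EF adds E, F; E→Q adds Q → {C, E, F, K, N, P, Q}.
{C, P}⁺: P→N adds N; N→KP adds K; KNP→EF adds E, F; E→Q adds Q → {C, E, F, K, N, P, Q}.
{C, Q}⁺: CQ→FKP adds F, K, P; P→N adds N; KNP→EF adds E → {C, E, F, K, N, P, Q}.
Any other superkey contains one of these as a subset, so there are no further candidate keys.

{C, E}, {C, N}, {C, P}, {C, Q}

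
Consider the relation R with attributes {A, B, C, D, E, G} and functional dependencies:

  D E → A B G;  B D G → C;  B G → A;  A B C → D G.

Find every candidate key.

(D, E); (A, B, C, E); (B, C, E, G)

Attribute E never appears on the right-hand side of any dependency, so E must belong to every candidate key.
{E}⁺ = {E}, which is not all of the schema, so we must add further attributes.
{D, E}⁺: DE→ABG adds A, B, G; BDG→C adds C → {A, B, C, D, E, G}. Minimal: {E}⁺ = {E}; {D}⁺ = {D} — none reach the full schema.
{A, B, C, E}⁺: ABC→DG adds D, G → {A, B, C, D, E, G}. Minimal: {B, C, E}⁺ = {B, C, E}; {A, C, E}⁺ = {A, C, E}; {A, B, E}⁺ = {A, B, E}; … — none reach the full schema.
{B, C, E, G}⁺: BG→A adds A; ABC→DG adds D → {A, B, C, D, E, G}. Minimal: {C, E, G}⁺ = {C, E, G}; {B, E, G}⁺ = {A, B, E, G}; {B, C, G}⁺ = {A, B, C, D, G}; … — none reach the full schema.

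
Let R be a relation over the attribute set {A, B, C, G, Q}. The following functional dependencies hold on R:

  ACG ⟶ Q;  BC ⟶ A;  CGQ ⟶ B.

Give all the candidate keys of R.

{A, C, G}⁺: ACG→Q adds Q; CGQ→B adds B → {A, B, C, G, Q}.
{B, C, G}⁺: BC→A adds A; ACG→Q adds Q → {A, B, C, G, Q}.
{C, G, Q}⁺: CGQ→B adds B; BC→A adds A → {A, B, C, G, Q}.

{A, C, G}, {B, C, G}, {C, G, Q}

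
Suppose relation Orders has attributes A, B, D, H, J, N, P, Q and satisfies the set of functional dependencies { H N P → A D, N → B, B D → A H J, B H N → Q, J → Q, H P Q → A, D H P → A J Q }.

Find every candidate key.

Attributes N, P never appear on any right-hand side, so every candidate key must contain {N, P}.
{N, P}⁺ = {B, N, P}, which is not all of the schema, so we must add further attributes.
{D, N, P}⁺: N→B adds B; BD→AHJ adds A, H, J; BHN→Q adds Q → {A, B, D, H, J, N, P, Q}.
{H, N, P}⁺: HNP→AD adds A, D; N→B adds B; BD→AHJ adds J; BHN→Q adds Q → {A, B, D, H, J, N, P, Q}.

(D, N, P), (H, N, P)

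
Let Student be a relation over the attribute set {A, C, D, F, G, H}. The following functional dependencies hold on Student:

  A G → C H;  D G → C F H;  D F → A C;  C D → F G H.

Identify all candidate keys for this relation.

{C, D}; {D, F}; {D, G}

{C, D}⁺: CD→FGH adds F, G, H; DF→AC adds A → {A, C, D, F, G, H}. Minimal: {D}⁺ = {D}; {C}⁺ = {C} — none reach the full schema.
{D, F}⁺: DF→AC adds A, C; CD→FGH adds G, H → {A, C, D, F, G, H}. Minimal: {F}⁺ = {F}; {D}⁺ = {D} — none reach the full schema.
{D, G}⁺: DG→CFH adds C, F, H; DF→AC adds A → {A, C, D, F, G, H}. Minimal: {G}⁺ = {G}; {D}⁺ = {D} — none reach the full schema.
Any other superkey contains one of these as a subset, so there are no further candidate keys.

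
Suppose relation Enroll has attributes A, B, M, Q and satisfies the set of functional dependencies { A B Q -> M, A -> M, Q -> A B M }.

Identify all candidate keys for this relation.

Attribute Q never appears on the right-hand side of any dependency, so Q must belong to every candidate key.
{Q}⁺ = {A, B, M, Q}, which is all of the schema, so {Q} is the only candidate key.

{Q}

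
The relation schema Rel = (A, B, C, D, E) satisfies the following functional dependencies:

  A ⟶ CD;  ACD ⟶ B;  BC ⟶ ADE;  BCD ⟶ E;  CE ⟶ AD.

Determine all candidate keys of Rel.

{A}⁺: A→CD adds C, D; ACD→B adds B; BC→ADE adds E → {A, B, C, D, E}.
{B, C}⁺: BC→ADE adds A, D, E → {A, B, C, D, E}. Minimal: {C}⁺ = {C}; {B}⁺ = {B} — none reach the full schema.
{C, E}⁺: CE→AD adds A, D; ACD→B adds B → {A, B, C, D, E}. Minimal: {E}⁺ = {E}; {C}⁺ = {C} — none reach the full schema.
Any other superkey contains one of these as a subset, so there are no further candidate keys.

(A); (B, C); (C, E)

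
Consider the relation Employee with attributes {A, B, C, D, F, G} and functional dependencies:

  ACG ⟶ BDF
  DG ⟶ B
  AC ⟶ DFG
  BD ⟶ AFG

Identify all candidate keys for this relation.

{A, C}, {B, C, D}, {C, D, G}

{A, C}⁺: AC→DFG adds D, F, G; ACG→BDF adds B → {A, B, C, D, F, G}. Minimal: {C}⁺ = {C}; {A}⁺ = {A} — none reach the full schema.
{B, C, D}⁺: BD→AFG adds A, F, G → {A, B, C, D, F, G}. Minimal: {C, D}⁺ = {C, D}; {B, D}⁺ = {A, B, D, F, G}; {B, C}⁺ = {B, C} — none reach the full schema.
{C, D, G}⁺: DG→B adds B; BD→AFG adds A, F → {A, B, C, D, F, G}. Minimal: {D, G}⁺ = {A, B, D, F, G}; {C, G}⁺ = {C, G}; {C, D}⁺ = {C, D} — none reach the full schema.
Any other superkey contains one of these as a subset, so there are no further candidate keys.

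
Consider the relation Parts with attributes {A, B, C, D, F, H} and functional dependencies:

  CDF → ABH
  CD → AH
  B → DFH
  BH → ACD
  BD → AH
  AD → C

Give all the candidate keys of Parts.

{B}; {A, D, F}; {C, D, F}

{B}⁺: B→DFH adds D, F, H; BH→ACD adds A, C → {A, B, C, D, F, H}.
{A, D, F}⁺: AD→C adds C; CDF→ABH adds B, H → {A, B, C, D, F, H}.
{C, D, F}⁺: CDF→ABH adds A, B, H → {A, B, C, D, F, H}.
Any other superkey contains one of these as a subset, so there are no further candidate keys.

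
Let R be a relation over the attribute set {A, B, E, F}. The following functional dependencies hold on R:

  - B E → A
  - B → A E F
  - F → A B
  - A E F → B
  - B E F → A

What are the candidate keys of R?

{B}⁺: B→AEF adds A, E, F → {A, B, E, F}.
{F}⁺: F→AB adds A, B; B→AEF adds E → {A, B, E, F}.
Any other superkey contains one of these as a subset, so there are no further candidate keys.

B, F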